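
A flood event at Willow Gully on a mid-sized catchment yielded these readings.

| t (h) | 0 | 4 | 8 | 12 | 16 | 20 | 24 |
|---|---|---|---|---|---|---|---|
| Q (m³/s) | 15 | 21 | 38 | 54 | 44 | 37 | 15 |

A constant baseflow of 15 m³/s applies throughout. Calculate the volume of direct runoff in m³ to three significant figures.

V ≈ 1.71 × 10^6 m³

Direct-runoff ordinates (Q − Q_b): 0.0, 6.0, 23.0, 39.0, 29.0, 22.0, 0.0 m³/s.
ΣQ_DR = 119.0 m³/s.
With Δt = 4 h = 14400 s, V = ΣQ_DR · Δt = 119.0 × 14400 = 1.71 × 10^6 m³.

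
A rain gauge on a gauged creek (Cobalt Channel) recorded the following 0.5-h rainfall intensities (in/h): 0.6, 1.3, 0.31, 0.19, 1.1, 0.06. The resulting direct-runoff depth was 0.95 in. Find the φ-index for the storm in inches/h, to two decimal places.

Only the 3 blocks with intensity above φ contribute runoff: 0.6, 1.3, 1.1 in/h.
Σ(I−φ)·Δt = d  ⇒  (0.6+1.3+1.1 − 3φ)·0.5 = 0.95
φ = (3.000 − 0.95/0.5) / 3 = 0.37 in/h.

φ ≈ 0.37 in/h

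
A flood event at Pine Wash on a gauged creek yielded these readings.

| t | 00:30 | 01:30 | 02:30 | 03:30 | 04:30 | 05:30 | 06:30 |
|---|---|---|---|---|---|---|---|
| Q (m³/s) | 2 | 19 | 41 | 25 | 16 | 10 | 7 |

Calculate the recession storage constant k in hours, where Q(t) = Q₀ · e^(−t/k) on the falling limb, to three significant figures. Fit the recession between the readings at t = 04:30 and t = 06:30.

On the falling limb, Q drops from 16 to 7 m³/s between t = 04:30 and t = 06:30 (Δt = 2 h).
k = −Δt / ln(Q₂/Q₁) = −2 / ln(7/16) = 2.42 h.

k ≈ 2.42 h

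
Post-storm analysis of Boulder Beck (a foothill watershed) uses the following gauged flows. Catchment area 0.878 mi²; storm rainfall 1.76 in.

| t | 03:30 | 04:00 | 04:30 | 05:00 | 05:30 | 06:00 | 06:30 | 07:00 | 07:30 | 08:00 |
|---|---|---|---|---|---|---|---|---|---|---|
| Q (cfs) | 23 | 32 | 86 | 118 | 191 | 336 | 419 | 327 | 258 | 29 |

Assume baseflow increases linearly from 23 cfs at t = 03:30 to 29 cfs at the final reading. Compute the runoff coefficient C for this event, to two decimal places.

ΣQ_DR = 1559 cfs; V = ΣQ_DR·Δt = 2.806 × 10^6 ft³.
Runoff depth d = V / A = 1.376 in.
C = d / P = 1.376 / 1.76 = 0.78.

C ≈ 0.78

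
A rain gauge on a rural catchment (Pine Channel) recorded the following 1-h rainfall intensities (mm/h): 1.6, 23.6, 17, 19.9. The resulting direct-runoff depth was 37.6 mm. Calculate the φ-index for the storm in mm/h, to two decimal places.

Only the 3 blocks with intensity above φ contribute runoff: 23.6, 17, 19.9 mm/h.
Σ(I−φ)·Δt = d  ⇒  (23.6+17+19.9 − 3φ)·1 = 37.6
φ = (60.50 − 37.6/1) / 3 = 7.63 mm/h.

φ ≈ 7.63 mm/h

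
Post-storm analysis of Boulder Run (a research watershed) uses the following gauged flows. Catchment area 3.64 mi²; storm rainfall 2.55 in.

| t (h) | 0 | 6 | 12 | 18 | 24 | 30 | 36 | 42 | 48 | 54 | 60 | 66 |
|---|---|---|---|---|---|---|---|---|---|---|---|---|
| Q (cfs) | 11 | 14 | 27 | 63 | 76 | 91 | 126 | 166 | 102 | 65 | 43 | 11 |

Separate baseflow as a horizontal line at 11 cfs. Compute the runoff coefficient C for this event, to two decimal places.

C ≈ 0.66

ΣQ_DR = 663.0 cfs; V = ΣQ_DR·Δt = 1.432 × 10^7 ft³.
Runoff depth d = V / A = 1.693 in.
C = d / P = 1.693 / 2.55 = 0.66.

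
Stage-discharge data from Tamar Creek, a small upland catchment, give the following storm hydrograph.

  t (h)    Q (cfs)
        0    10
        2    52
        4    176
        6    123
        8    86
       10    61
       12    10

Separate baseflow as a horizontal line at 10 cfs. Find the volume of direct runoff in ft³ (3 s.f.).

V ≈ 3.23 × 10^6 ft³

Direct-runoff ordinates (Q − Q_b): 0.0, 42.0, 166.0, 113.0, 76.0, 51.0, 0.0 cfs.
ΣQ_DR = 448.0 cfs.
With Δt = 2 h = 7200 s, V = ΣQ_DR · Δt = 448.0 × 7200 = 3.23 × 10^6 ft³.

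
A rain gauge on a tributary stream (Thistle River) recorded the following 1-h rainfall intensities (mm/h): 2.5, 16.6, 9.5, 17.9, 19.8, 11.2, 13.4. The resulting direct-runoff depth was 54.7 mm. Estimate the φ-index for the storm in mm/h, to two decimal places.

Only the 6 blocks with intensity above φ contribute runoff: 16.6, 9.5, 17.9, 19.8, 11.2, 13.4 mm/h.
Σ(I−φ)·Δt = d  ⇒  (16.6+9.5+17.9+19.8+11.2+13.4 − 6φ)·1 = 54.7
φ = (88.40 − 54.7/1) / 6 = 5.62 mm/h.

φ ≈ 5.62 mm/h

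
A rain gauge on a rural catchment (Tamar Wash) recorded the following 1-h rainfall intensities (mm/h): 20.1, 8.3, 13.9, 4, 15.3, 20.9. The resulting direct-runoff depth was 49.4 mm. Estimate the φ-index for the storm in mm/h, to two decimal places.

Only the 5 blocks with intensity above φ contribute runoff: 20.1, 8.3, 13.9, 15.3, 20.9 mm/h.
Σ(I−φ)·Δt = d  ⇒  (20.1+8.3+13.9+15.3+20.9 − 5φ)·1 = 49.4
φ = (78.50 − 49.4/1) / 5 = 5.82 mm/h.

φ ≈ 5.82 mm/h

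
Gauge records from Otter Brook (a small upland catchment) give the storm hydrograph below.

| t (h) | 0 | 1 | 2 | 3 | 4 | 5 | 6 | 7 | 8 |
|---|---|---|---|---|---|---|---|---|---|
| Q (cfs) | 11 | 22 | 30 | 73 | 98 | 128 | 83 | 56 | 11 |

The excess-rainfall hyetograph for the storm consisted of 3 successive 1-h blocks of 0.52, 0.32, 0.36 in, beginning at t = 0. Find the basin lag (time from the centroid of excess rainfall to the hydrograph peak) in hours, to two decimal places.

Centroid of excess rainfall: t_c = Σ P_i·t̄_i / ΣP_i = 1.3667 h (block centres at 0.5, 1.5, 2.5 h).
Hydrograph peak occurs at t = 5 h, so basin lag t_L = 5 − 1.3667 = 3.63 h.

t_L ≈ 3.63 h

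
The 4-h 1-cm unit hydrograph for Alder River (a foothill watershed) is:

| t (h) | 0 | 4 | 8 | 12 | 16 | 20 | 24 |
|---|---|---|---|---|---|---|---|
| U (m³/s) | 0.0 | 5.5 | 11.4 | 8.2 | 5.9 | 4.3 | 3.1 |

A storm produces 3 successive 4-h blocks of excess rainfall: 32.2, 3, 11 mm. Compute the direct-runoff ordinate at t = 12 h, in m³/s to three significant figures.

Q ≈ 35.9 m³/s

By discrete convolution, Q_j = Σ (P_i / 10 mm) · U_{j−i}.
At t = 12 h (j=3): Q = (32.2/10)·8.2 + (3/10)·11.4 + (11/10)·5.5 = 35.9 m³/s.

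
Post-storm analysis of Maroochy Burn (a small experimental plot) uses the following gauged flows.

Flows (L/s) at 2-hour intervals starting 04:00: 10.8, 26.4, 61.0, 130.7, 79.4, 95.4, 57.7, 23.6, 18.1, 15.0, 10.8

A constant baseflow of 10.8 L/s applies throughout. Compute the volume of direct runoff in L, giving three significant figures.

V ≈ 2.95 × 10^6 L

Direct-runoff ordinates (Q − Q_b): 0.0, 15.6, 50.2, 119.9, 68.6, 84.6, 46.9, 12.8, 7.3, 4.2, 0.0 L/s.
ΣQ_DR = 410.1 L/s.
With Δt = 2 h = 7200 s, V = ΣQ_DR · Δt = 410.1 × 7200 = 2.95 × 10^6 L.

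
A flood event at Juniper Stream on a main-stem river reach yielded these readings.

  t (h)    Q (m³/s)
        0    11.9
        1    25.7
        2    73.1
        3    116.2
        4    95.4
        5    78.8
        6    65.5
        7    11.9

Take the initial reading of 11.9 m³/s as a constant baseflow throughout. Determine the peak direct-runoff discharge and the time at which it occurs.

Subtracting baseflow gives direct-runoff ordinates: 0.0, 13.8, 61.2, 104.3, 83.5, 66.9, 53.6, 0.0 m³/s.
The maximum is 104.3 m³/s, occurring at the reading for t = 3 h.

Q_p = 104.3 m³/s at t = 3 h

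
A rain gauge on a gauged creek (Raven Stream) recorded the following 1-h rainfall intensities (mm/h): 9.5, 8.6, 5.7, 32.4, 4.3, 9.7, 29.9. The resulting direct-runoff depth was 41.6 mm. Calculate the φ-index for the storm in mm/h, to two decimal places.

φ ≈ 10.35 mm/h

Only the 2 blocks with intensity above φ contribute runoff: 32.4, 29.9 mm/h.
Σ(I−φ)·Δt = d  ⇒  (32.4+29.9 − 2φ)·1 = 41.6
φ = (62.30 − 41.6/1) / 2 = 10.35 mm/h.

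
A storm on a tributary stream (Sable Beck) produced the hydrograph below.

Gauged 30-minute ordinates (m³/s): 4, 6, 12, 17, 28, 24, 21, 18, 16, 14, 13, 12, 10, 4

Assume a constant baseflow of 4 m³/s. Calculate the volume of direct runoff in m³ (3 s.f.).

Direct-runoff ordinates (Q − Q_b): 0.0, 2.0, 8.0, 13.0, 24.0, 20.0, 17.0, 14.0, 12.0, 10.0, 9.0, 8.0, 6.0, 0.0 m³/s.
ΣQ_DR = 143.0 m³/s.
With Δt = 0.5 h = 1800 s, V = ΣQ_DR · Δt = 143.0 × 1800 = 2.57 × 10^5 m³.

V ≈ 2.57 × 10^5 m³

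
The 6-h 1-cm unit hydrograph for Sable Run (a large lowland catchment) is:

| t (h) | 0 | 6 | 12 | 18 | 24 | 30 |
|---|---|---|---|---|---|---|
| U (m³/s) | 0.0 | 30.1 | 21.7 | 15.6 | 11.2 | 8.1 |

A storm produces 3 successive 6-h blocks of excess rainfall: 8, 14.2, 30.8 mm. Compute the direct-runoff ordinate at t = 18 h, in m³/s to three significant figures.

Q ≈ 136 m³/s

By discrete convolution, Q_j = Σ (P_i / 10 mm) · U_{j−i}.
At t = 18 h (j=3): Q = (8/10)·15.6 + (14.2/10)·21.7 + (30.8/10)·30.1 = 136 m³/s.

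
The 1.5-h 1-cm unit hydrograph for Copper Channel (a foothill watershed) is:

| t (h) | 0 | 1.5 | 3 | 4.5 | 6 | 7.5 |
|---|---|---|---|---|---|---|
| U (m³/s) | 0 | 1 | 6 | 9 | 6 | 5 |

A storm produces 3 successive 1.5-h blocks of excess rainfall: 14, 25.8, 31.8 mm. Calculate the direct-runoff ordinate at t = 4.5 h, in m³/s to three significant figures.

By discrete convolution, Q_j = Σ (P_i / 10 mm) · U_{j−i}.
At t = 4.5 h (j=3): Q = (14/10)·9 + (25.8/10)·6 + (31.8/10)·1 = 31.3 m³/s.

Q ≈ 31.3 m³/s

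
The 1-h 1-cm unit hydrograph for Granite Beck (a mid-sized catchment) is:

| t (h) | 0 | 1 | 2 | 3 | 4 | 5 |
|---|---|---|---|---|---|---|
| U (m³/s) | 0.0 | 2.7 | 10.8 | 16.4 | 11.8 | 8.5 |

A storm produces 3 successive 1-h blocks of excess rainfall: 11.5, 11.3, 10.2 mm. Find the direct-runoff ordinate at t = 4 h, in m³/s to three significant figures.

Q ≈ 43.1 m³/s

By discrete convolution, Q_j = Σ (P_i / 10 mm) · U_{j−i}.
At t = 4 h (j=4): Q = (11.5/10)·11.8 + (11.3/10)·16.4 + (10.2/10)·10.8 = 43.1 m³/s.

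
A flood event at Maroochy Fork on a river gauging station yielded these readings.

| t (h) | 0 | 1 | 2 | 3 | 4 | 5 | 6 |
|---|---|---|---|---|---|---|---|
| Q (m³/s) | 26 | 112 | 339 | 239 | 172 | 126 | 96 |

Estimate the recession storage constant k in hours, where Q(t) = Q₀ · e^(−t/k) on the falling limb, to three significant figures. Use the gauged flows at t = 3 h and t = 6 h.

On the falling limb, Q drops from 239 to 96 m³/s between t = 3 h and t = 6 h (Δt = 3 h).
k = −Δt / ln(Q₂/Q₁) = −3 / ln(96/239) = 3.29 h.

k ≈ 3.29 h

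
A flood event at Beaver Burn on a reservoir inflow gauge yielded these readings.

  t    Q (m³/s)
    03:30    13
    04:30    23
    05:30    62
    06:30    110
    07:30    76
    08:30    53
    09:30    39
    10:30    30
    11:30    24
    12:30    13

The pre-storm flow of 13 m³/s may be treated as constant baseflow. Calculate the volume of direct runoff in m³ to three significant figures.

Direct-runoff ordinates (Q − Q_b): 0.0, 10.0, 49.0, 97.0, 63.0, 40.0, 26.0, 17.0, 11.0, 0.0 m³/s.
ΣQ_DR = 313.0 m³/s.
With Δt = 1 h = 3600 s, V = ΣQ_DR · Δt = 313.0 × 3600 = 1.13 × 10^6 m³.

V ≈ 1.13 × 10^6 m³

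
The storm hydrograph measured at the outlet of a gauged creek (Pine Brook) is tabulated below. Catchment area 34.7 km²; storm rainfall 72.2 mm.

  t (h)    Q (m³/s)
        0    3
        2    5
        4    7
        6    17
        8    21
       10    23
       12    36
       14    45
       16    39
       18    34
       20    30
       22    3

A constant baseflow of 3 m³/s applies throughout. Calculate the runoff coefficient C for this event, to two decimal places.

ΣQ_DR = 227.0 m³/s; V = ΣQ_DR·Δt = 1.634 × 10^6 m³.
Runoff depth d = V / A = 47.10 mm.
C = d / P = 47.10 / 72.2 = 0.65.

C ≈ 0.65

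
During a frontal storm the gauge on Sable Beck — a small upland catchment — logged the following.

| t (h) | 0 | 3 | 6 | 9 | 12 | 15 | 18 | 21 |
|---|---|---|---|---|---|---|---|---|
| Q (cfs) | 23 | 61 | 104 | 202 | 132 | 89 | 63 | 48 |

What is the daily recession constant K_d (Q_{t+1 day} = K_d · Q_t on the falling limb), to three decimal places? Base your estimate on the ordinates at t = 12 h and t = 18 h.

Between t = 12 h and t = 18 h the flow falls from 132 to 63 cfs over 2×3 h = 6 h.
Per-interval ratio K = (63/132)^(1/2) = 0.6908; K_d = K^(24/3) = 0.052.

K_d ≈ 0.052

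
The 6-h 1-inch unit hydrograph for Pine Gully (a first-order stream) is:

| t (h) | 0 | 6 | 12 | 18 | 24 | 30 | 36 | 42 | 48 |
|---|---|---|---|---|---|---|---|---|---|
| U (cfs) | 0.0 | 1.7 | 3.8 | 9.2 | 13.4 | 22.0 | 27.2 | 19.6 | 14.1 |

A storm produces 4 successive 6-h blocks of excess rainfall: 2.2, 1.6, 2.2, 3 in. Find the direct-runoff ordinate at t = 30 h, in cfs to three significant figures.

By discrete convolution, Q_j = Σ (P_i / 1 in) · U_{j−i}.
At t = 30 h (j=5): Q = (2.2/1)·22.0 + (1.6/1)·13.4 + (2.2/1)·9.2 + (3/1)·3.8 = 101 cfs.

Q ≈ 101 cfs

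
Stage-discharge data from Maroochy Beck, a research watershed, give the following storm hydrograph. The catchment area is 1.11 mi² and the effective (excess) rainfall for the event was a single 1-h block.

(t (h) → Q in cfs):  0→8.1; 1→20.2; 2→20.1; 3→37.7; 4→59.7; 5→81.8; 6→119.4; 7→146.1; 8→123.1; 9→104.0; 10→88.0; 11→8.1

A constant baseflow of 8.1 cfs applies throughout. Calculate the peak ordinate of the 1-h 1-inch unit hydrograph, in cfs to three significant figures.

U_p ≈ 137 cfs

Direct runoff: 0.0, 12.1, 12.0, 29.6, 51.6, 73.7, 111.3, 138.0, 115.0, 95.9, 79.9, 0.0 cfs; ΣQ_DR = 719.1 cfs, peak = 138.0 cfs.
Runoff depth d = ΣQ_DR·Δt / A = 719.1 × 3600 / (1.11 mi²) = 1.004 in.
The 1-inch UH is the DRH scaled by (1 in)/d, so U_p = 138.0 × 1/1.004 = 137 cfs.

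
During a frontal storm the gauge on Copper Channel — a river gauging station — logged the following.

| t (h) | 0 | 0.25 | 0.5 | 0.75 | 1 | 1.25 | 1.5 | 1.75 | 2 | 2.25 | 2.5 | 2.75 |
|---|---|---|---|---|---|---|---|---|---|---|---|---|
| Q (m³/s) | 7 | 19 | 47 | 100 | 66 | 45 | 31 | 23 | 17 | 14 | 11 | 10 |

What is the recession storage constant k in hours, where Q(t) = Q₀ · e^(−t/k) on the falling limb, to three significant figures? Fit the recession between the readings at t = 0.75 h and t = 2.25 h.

On the falling limb, Q drops from 100 to 14 m³/s between t = 0.75 h and t = 2.25 h (Δt = 1.5 h).
k = −Δt / ln(Q₂/Q₁) = −1.5 / ln(14/100) = 0.763 h.

k ≈ 0.763 h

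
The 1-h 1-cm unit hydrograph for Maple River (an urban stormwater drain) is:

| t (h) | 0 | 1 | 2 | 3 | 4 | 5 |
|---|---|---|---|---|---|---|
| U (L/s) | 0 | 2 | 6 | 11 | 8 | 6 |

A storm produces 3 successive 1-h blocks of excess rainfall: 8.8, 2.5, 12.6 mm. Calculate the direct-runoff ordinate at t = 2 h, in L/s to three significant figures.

Q ≈ 5.78 L/s

By discrete convolution, Q_j = Σ (P_i / 10 mm) · U_{j−i}.
At t = 2 h (j=2): Q = (8.8/10)·6 + (2.5/10)·2 + (12.6/10)·0 = 5.78 L/s.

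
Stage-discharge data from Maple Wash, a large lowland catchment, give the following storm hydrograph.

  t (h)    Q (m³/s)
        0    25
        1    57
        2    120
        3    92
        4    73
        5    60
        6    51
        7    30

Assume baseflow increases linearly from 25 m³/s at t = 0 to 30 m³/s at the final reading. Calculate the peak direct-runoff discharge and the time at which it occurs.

Subtracting baseflow gives direct-runoff ordinates: 0.00, 31.29, 93.57, 64.86, 45.14, 31.43, 21.71, 0.00 m³/s.
The maximum is 93.57 m³/s, occurring at the reading for t = 2 h.

Q_p = 93.57 m³/s at t = 2 h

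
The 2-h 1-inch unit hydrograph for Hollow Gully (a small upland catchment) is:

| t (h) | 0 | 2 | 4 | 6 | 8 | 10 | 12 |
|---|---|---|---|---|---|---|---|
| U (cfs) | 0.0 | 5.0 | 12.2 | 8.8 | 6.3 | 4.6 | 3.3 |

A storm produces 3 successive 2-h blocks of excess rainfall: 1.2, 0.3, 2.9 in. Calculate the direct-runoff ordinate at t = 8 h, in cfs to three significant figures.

By discrete convolution, Q_j = Σ (P_i / 1 in) · U_{j−i}.
At t = 8 h (j=4): Q = (1.2/1)·6.3 + (0.3/1)·8.8 + (2.9/1)·12.2 = 45.6 cfs.

Q ≈ 45.6 cfs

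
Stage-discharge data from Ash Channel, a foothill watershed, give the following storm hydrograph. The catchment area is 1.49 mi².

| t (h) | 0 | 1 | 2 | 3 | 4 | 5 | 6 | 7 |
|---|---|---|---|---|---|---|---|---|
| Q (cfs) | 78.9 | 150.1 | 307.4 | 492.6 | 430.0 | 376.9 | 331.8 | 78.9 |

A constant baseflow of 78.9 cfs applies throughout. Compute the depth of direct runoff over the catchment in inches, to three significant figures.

d ≈ 1.68 in

Direct runoff: 0.0, 71.2, 228.5, 413.7, 351.1, 298.0, 252.9, 0.0 cfs; ΣQ_DR = 1615 cfs.
V = ΣQ_DR · Δt = 1615 × 3600 s = 5.815 × 10^6 ft³.
Over A = 1.49 mi², depth = V / A = 1.68 in.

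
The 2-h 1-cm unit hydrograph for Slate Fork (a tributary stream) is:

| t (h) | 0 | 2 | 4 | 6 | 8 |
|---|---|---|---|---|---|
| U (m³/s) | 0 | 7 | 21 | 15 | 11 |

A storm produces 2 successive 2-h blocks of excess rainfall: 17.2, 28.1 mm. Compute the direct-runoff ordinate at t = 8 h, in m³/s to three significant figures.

Q ≈ 61.1 m³/s

By discrete convolution, Q_j = Σ (P_i / 10 mm) · U_{j−i}.
At t = 8 h (j=4): Q = (17.2/10)·11 + (28.1/10)·15 = 61.1 m³/s.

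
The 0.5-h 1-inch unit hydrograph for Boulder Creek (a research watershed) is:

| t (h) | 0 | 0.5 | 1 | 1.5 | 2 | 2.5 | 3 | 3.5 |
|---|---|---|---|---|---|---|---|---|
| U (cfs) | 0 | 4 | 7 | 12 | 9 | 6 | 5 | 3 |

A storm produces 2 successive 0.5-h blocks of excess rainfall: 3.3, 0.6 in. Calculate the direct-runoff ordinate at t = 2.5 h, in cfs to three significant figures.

By discrete convolution, Q_j = Σ (P_i / 1 in) · U_{j−i}.
At t = 2.5 h (j=5): Q = (3.3/1)·6 + (0.6/1)·9 = 25.2 cfs.

Q ≈ 25.2 cfs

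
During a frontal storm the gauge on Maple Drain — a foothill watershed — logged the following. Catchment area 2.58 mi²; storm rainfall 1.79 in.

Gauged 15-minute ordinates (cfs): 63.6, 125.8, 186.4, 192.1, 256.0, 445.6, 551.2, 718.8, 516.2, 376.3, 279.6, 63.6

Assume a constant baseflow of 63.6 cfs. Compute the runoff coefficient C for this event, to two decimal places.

ΣQ_DR = 3012 cfs; V = ΣQ_DR·Δt = 2.711 × 10^6 ft³.
Runoff depth d = V / A = 0.4523 in.
C = d / P = 0.4523 / 1.79 = 0.25.

C ≈ 0.25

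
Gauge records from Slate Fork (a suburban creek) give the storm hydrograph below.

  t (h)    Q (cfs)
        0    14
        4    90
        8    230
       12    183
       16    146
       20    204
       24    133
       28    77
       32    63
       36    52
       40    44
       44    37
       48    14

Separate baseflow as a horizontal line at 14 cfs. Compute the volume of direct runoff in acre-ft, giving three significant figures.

Direct-runoff ordinates (Q − Q_b): 0.0, 76.0, 216.0, 169.0, 132.0, 190.0, 119.0, 63.0, 49.0, 38.0, 30.0, 23.0, 0.0 cfs.
ΣQ_DR = 1105 cfs.
With Δt = 4 h = 14400 s, V = ΣQ_DR · Δt = 1105 × 14400 = 1.59 × 10^7 ft³ = 365 acre-ft.

V ≈ 365 acre-ft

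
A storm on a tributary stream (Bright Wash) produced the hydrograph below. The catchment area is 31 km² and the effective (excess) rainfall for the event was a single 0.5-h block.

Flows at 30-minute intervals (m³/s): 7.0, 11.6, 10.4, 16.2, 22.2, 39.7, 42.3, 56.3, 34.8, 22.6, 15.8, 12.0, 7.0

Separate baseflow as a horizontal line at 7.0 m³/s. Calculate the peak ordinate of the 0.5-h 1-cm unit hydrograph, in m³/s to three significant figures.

Direct runoff: 0.0, 4.6, 3.4, 9.2, 15.2, 32.7, 35.3, 49.3, 27.8, 15.6, 8.8, 5.0, 0.0 m³/s; ΣQ_DR = 206.9 m³/s, peak = 49.3 m³/s.
Runoff depth d = ΣQ_DR·Δt / A = 206.9 × 1800 / (31 km²) = 12.01 mm.
The 1-cm UH is the DRH scaled by (10 mm)/d, so U_p = 49.3 × 10/12.01 = 41.0 m³/s.

U_p ≈ 41.0 m³/s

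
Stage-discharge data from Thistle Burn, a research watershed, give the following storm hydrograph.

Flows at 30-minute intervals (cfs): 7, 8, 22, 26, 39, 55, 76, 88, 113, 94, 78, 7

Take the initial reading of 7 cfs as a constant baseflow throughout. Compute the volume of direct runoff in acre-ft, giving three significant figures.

V ≈ 21.9 acre-ft

Direct-runoff ordinates (Q − Q_b): 0.0, 1.0, 15.0, 19.0, 32.0, 48.0, 69.0, 81.0, 106.0, 87.0, 71.0, 0.0 cfs.
ΣQ_DR = 529.0 cfs.
With Δt = 0.5 h = 1800 s, V = ΣQ_DR · Δt = 529.0 × 1800 = 9.52 × 10^5 ft³ = 21.9 acre-ft.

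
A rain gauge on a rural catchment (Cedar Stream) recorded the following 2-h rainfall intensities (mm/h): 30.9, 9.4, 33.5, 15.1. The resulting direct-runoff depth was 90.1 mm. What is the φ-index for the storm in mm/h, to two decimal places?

φ ≈ 11.48 mm/h

Only the 3 blocks with intensity above φ contribute runoff: 30.9, 33.5, 15.1 mm/h.
Σ(I−φ)·Δt = d  ⇒  (30.9+33.5+15.1 − 3φ)·2 = 90.1
φ = (79.50 − 90.1/2) / 3 = 11.48 mm/h.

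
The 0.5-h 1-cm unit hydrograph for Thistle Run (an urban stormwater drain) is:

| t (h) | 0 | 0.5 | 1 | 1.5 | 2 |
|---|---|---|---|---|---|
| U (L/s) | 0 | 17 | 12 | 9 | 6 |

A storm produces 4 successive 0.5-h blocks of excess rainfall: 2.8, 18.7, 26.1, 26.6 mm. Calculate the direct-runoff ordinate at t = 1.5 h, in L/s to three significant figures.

By discrete convolution, Q_j = Σ (P_i / 10 mm) · U_{j−i}.
At t = 1.5 h (j=3): Q = (2.8/10)·9 + (18.7/10)·12 + (26.1/10)·17 + (26.6/10)·0 = 69.3 L/s.

Q ≈ 69.3 L/s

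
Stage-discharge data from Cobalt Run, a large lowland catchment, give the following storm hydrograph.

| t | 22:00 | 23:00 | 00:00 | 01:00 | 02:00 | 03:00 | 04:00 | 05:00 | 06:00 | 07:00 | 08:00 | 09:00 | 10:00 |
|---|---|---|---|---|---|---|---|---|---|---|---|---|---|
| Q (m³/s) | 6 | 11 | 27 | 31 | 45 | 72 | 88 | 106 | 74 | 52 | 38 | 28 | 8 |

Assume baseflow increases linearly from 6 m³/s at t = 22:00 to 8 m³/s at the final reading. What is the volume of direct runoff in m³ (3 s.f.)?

Direct-runoff ordinates (Q − Q_b): 0.00, 4.83, 20.67, 24.50, 38.33, 65.17, 81.00, 98.83, 66.67, 44.50, 30.33, 20.17, 0.00 m³/s.
ΣQ_DR = 495.0 m³/s.
With Δt = 1 h = 3600 s, V = ΣQ_DR · Δt = 495.0 × 3600 = 1.78 × 10^6 m³.

V ≈ 1.78 × 10^6 m³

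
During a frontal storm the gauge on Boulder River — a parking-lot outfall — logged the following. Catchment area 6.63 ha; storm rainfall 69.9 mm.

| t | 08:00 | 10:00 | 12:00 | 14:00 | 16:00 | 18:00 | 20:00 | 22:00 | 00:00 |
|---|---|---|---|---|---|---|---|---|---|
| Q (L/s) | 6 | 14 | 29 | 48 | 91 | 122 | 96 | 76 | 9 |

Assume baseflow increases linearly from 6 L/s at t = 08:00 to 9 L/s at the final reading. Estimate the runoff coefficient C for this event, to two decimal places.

C ≈ 0.66

ΣQ_DR = 423.5 L/s; V = ΣQ_DR·Δt = 3.049 × 10^6 L.
Runoff depth d = V / A = 45.99 mm.
C = d / P = 45.99 / 69.9 = 0.66.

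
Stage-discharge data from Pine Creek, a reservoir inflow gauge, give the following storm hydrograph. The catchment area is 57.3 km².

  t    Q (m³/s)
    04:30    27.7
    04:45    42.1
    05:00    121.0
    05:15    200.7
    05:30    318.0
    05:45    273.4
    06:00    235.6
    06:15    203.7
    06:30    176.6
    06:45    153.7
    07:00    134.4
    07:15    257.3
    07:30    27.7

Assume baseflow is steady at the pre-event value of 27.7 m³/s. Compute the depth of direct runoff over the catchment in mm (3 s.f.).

d ≈ 28.5 mm

Direct runoff: 0.0, 14.4, 93.3, 173.0, 290.3, 245.7, 207.9, 176.0, 148.9, 126.0, 106.7, 229.6, 0.0 m³/s; ΣQ_DR = 1812 m³/s.
V = ΣQ_DR · Δt = 1812 × 900 s = 1.631 × 10^6 m³.
Over A = 57.3 km², depth = V / A = 28.5 mm.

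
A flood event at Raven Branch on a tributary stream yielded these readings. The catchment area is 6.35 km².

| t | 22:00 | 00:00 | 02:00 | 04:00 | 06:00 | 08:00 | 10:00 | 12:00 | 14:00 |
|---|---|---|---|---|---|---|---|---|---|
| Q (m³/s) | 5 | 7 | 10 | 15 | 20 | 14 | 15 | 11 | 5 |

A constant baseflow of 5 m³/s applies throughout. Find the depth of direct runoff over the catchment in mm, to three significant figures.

Direct runoff: 0.0, 2.0, 5.0, 10.0, 15.0, 9.0, 10.0, 6.0, 0.0 m³/s; ΣQ_DR = 57.00 m³/s.
V = ΣQ_DR · Δt = 57.00 × 7200 s = 4.104 × 10^5 m³.
Over A = 6.35 km², depth = V / A = 64.6 mm.

d ≈ 64.6 mm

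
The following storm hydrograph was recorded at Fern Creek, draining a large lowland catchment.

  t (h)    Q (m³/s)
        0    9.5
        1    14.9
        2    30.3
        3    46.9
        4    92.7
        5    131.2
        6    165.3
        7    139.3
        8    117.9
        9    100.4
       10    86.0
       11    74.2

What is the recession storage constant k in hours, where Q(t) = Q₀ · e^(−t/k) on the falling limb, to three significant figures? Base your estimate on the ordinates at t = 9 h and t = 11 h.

k ≈ 6.61 h

On the falling limb, Q drops from 100.4 to 74.2 m³/s between t = 9 h and t = 11 h (Δt = 2 h).
k = −Δt / ln(Q₂/Q₁) = −2 / ln(74.2/100.4) = 6.61 h.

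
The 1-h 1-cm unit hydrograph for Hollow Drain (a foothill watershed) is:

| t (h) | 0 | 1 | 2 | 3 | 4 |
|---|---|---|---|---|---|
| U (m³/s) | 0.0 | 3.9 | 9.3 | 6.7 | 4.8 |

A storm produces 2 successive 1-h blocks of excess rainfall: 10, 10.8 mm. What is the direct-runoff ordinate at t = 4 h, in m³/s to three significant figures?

By discrete convolution, Q_j = Σ (P_i / 10 mm) · U_{j−i}.
At t = 4 h (j=4): Q = (10/10)·4.8 + (10.8/10)·6.7 = 12.0 m³/s.

Q ≈ 12.0 m³/s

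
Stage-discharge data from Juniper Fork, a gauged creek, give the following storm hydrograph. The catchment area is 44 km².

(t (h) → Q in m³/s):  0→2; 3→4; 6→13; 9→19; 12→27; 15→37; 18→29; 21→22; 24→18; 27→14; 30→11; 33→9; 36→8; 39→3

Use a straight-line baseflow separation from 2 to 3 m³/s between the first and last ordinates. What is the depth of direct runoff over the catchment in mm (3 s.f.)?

Direct runoff: 0.00, 1.92, 10.85, 16.77, 24.69, 34.62, 26.54, 19.46, 15.38, 11.31, 8.23, 6.15, 5.08, 0.00 m³/s; ΣQ_DR = 181.0 m³/s.
V = ΣQ_DR · Δt = 181.0 × 10800 s = 1.955 × 10^6 m³.
Over A = 44 km², depth = V / A = 44.4 mm.

d ≈ 44.4 mm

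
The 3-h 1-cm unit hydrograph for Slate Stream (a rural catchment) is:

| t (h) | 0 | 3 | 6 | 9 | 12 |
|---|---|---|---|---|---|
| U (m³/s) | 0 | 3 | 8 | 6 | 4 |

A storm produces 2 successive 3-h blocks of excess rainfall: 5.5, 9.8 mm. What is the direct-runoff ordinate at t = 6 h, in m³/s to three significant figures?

By discrete convolution, Q_j = Σ (P_i / 10 mm) · U_{j−i}.
At t = 6 h (j=2): Q = (5.5/10)·8 + (9.8/10)·3 = 7.34 m³/s.

Q ≈ 7.34 m³/s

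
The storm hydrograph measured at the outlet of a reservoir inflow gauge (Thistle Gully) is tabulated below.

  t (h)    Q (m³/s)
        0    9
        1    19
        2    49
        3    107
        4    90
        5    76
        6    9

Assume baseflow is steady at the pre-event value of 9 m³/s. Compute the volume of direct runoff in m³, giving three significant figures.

Direct-runoff ordinates (Q − Q_b): 0.0, 10.0, 40.0, 98.0, 81.0, 67.0, 0.0 m³/s.
ΣQ_DR = 296.0 m³/s.
With Δt = 1 h = 3600 s, V = ΣQ_DR · Δt = 296.0 × 3600 = 1.07 × 10^6 m³.

V ≈ 1.07 × 10^6 m³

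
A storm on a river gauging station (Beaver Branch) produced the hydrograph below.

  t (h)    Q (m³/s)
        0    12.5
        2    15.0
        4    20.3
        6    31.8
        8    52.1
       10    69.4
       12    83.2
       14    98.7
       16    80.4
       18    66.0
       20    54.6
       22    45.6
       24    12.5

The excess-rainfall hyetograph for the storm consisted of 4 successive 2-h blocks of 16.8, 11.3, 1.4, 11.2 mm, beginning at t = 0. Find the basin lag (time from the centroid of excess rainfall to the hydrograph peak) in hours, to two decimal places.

Centroid of excess rainfall: t_c = Σ P_i·t̄_i / ΣP_i = 3.3440 h (block centres at 1, 3, 5, 7 h).
Hydrograph peak occurs at t = 14 h, so basin lag t_L = 14 − 3.3440 = 10.66 h.

t_L ≈ 10.66 h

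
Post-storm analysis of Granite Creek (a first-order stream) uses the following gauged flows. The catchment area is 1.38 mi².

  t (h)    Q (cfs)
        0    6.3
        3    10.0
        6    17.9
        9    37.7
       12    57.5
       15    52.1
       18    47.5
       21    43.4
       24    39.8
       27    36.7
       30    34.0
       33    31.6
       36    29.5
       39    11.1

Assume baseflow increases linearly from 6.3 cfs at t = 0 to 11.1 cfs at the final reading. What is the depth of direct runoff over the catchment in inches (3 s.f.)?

Direct runoff: 0.00, 3.33, 10.86, 30.29, 49.72, 43.95, 38.98, 34.52, 30.55, 27.08, 24.01, 21.24, 18.77, 0.00 cfs; ΣQ_DR = 333.3 cfs.
V = ΣQ_DR · Δt = 333.3 × 10800 s = 3.600 × 10^6 ft³.
Over A = 1.38 mi², depth = V / A = 1.12 in.

d ≈ 1.12 in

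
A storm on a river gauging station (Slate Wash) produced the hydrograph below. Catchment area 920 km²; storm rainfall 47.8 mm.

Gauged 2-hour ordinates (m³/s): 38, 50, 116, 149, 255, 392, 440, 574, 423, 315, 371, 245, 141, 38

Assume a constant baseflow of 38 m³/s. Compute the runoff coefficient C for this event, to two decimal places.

C ≈ 0.49

ΣQ_DR = 3015 m³/s; V = ΣQ_DR·Δt = 2.171 × 10^7 m³.
Runoff depth d = V / A = 23.60 mm.
C = d / P = 23.60 / 47.8 = 0.49.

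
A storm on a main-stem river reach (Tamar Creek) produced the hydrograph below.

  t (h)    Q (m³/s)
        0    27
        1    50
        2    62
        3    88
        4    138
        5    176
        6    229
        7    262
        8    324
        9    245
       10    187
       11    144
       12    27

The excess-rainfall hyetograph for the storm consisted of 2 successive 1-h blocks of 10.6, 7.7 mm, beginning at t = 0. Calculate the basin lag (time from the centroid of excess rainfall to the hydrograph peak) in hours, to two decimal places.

t_L ≈ 7.08 h

Centroid of excess rainfall: t_c = Σ P_i·t̄_i / ΣP_i = 0.9208 h (block centres at 0.5, 1.5 h).
Hydrograph peak occurs at t = 8 h, so basin lag t_L = 8 − 0.9208 = 7.08 h.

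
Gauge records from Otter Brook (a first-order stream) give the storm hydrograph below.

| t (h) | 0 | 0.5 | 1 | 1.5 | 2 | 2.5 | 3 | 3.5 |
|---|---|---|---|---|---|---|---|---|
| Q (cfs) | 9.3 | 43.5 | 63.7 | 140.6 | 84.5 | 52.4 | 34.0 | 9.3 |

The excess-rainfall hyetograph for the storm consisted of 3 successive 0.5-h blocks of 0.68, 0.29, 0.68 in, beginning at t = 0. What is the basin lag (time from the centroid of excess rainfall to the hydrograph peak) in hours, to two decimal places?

Centroid of excess rainfall: t_c = Σ P_i·t̄_i / ΣP_i = 0.7500 h (block centres at 0.25, 0.75, 1.25 h).
Hydrograph peak occurs at t = 1.5 h, so basin lag t_L = 1.5 − 0.7500 = 0.75 h.

t_L ≈ 0.75 h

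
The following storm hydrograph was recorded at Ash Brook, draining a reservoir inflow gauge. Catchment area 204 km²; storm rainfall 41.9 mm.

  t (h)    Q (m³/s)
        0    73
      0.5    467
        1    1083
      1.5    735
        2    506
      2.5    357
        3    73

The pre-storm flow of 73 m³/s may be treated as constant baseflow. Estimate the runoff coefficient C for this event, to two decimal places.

C ≈ 0.59

ΣQ_DR = 2783 m³/s; V = ΣQ_DR·Δt = 5.009 × 10^6 m³.
Runoff depth d = V / A = 24.56 mm.
C = d / P = 24.56 / 41.9 = 0.59.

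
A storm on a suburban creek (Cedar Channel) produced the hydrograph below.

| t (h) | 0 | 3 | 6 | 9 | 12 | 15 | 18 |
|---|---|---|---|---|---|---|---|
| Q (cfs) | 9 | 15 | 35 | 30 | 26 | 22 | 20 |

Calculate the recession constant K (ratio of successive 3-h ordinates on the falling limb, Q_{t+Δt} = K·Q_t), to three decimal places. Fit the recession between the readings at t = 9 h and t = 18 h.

Using the recession-limb readings at t = 9 h and t = 18 h: Q falls from 30 to 20 cfs over 3 intervals.
K = (Q₂/Q₁)^(1/3) = (20/30)^(1/3) = 0.874.

K ≈ 0.874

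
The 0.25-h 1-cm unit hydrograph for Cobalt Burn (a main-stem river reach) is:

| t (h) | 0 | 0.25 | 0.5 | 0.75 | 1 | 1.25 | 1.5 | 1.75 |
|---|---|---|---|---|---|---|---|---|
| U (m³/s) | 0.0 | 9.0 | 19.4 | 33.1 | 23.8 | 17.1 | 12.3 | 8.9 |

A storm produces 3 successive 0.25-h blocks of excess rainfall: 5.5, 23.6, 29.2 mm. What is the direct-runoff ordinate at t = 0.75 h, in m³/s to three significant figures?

Q ≈ 90.3 m³/s

By discrete convolution, Q_j = Σ (P_i / 10 mm) · U_{j−i}.
At t = 0.75 h (j=3): Q = (5.5/10)·33.1 + (23.6/10)·19.4 + (29.2/10)·9.0 = 90.3 m³/s.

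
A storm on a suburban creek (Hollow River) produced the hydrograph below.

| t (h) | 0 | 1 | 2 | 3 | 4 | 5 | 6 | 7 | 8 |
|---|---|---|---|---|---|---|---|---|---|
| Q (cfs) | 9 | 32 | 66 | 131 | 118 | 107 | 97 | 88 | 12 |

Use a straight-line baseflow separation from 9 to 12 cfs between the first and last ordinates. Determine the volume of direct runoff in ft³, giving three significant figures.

Direct-runoff ordinates (Q − Q_b): 0.00, 22.62, 56.25, 120.88, 107.50, 96.12, 85.75, 76.38, 0.00 cfs.
ΣQ_DR = 565.5 cfs.
With Δt = 1 h = 3600 s, V = ΣQ_DR · Δt = 565.5 × 3600 = 2.04 × 10^6 ft³.

V ≈ 2.04 × 10^6 ft³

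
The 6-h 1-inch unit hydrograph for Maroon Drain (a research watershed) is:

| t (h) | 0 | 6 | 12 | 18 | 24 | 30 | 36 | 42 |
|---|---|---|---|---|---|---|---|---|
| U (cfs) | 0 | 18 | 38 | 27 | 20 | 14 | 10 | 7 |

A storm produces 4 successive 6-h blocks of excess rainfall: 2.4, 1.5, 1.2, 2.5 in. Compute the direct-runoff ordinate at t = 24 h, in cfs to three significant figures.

Q ≈ 179 cfs

By discrete convolution, Q_j = Σ (P_i / 1 in) · U_{j−i}.
At t = 24 h (j=4): Q = (2.4/1)·20 + (1.5/1)·27 + (1.2/1)·38 + (2.5/1)·18 = 179 cfs.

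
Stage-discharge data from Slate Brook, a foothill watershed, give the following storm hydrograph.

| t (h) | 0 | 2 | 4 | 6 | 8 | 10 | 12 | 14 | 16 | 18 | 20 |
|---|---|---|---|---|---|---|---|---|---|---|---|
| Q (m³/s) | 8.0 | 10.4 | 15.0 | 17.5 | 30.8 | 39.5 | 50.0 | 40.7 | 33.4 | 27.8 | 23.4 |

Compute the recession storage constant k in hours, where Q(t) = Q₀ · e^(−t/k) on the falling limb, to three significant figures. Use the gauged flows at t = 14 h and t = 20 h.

On the falling limb, Q drops from 40.7 to 23.4 m³/s between t = 14 h and t = 20 h (Δt = 6 h).
k = −Δt / ln(Q₂/Q₁) = −6 / ln(23.4/40.7) = 10.8 h.

k ≈ 10.8 h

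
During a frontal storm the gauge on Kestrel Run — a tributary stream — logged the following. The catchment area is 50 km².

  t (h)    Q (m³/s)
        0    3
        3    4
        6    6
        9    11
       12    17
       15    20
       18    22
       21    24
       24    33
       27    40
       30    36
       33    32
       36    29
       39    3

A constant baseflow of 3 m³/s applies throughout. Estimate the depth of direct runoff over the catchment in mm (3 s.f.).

d ≈ 51.4 mm

Direct runoff: 0.0, 1.0, 3.0, 8.0, 14.0, 17.0, 19.0, 21.0, 30.0, 37.0, 33.0, 29.0, 26.0, 0.0 m³/s; ΣQ_DR = 238.0 m³/s.
V = ΣQ_DR · Δt = 238.0 × 10800 s = 2.570 × 10^6 m³.
Over A = 50 km², depth = V / A = 51.4 mm.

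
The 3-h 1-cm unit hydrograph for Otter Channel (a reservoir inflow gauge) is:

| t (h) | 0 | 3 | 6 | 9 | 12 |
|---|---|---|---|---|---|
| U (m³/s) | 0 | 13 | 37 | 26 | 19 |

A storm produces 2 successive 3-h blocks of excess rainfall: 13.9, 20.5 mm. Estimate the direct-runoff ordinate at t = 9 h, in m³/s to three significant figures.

Q ≈ 112 m³/s

By discrete convolution, Q_j = Σ (P_i / 10 mm) · U_{j−i}.
At t = 9 h (j=3): Q = (13.9/10)·26 + (20.5/10)·37 = 112 m³/s.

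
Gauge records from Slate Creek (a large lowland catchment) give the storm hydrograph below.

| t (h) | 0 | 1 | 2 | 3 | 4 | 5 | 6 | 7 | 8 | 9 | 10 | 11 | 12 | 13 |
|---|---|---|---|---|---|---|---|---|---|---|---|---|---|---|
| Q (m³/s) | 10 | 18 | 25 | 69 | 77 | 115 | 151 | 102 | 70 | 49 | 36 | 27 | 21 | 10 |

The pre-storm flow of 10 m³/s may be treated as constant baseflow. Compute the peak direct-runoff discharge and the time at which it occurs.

Q_p = 141.0 m³/s at t = 6 h

Subtracting baseflow gives direct-runoff ordinates: 0.0, 8.0, 15.0, 59.0, 67.0, 105.0, 141.0, 92.0, 60.0, 39.0, 26.0, 17.0, 11.0, 0.0 m³/s.
The maximum is 141.0 m³/s, occurring at the reading for t = 6 h.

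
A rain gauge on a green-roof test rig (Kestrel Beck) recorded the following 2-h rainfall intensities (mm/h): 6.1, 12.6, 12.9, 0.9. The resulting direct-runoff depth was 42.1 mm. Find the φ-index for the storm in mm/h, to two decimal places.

Only the 3 blocks with intensity above φ contribute runoff: 6.1, 12.6, 12.9 mm/h.
Σ(I−φ)·Δt = d  ⇒  (6.1+12.6+12.9 − 3φ)·2 = 42.1
φ = (31.60 − 42.1/2) / 3 = 3.52 mm/h.

φ ≈ 3.52 mm/h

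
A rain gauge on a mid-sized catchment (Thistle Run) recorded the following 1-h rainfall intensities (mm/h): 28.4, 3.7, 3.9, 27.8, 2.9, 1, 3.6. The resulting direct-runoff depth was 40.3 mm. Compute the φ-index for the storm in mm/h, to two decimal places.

φ ≈ 7.95 mm/h

Only the 2 blocks with intensity above φ contribute runoff: 28.4, 27.8 mm/h.
Σ(I−φ)·Δt = d  ⇒  (28.4+27.8 − 2φ)·1 = 40.3
φ = (56.20 − 40.3/1) / 2 = 7.95 mm/h.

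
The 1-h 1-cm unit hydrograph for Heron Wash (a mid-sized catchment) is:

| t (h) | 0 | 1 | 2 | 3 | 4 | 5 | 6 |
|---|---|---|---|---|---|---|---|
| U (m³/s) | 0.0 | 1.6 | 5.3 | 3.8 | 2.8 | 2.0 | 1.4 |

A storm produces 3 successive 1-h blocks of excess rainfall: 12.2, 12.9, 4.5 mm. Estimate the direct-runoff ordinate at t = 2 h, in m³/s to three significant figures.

Q ≈ 8.53 m³/s

By discrete convolution, Q_j = Σ (P_i / 10 mm) · U_{j−i}.
At t = 2 h (j=2): Q = (12.2/10)·5.3 + (12.9/10)·1.6 + (4.5/10)·0.0 = 8.53 m³/s.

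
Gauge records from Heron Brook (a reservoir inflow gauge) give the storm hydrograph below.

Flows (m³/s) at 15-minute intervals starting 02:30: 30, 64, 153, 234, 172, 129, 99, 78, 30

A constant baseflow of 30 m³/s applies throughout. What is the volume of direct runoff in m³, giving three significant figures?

V ≈ 6.47 × 10^5 m³

Direct-runoff ordinates (Q − Q_b): 0.0, 34.0, 123.0, 204.0, 142.0, 99.0, 69.0, 48.0, 0.0 m³/s.
ΣQ_DR = 719.0 m³/s.
With Δt = 0.25 h = 900 s, V = ΣQ_DR · Δt = 719.0 × 900 = 6.47 × 10^5 m³.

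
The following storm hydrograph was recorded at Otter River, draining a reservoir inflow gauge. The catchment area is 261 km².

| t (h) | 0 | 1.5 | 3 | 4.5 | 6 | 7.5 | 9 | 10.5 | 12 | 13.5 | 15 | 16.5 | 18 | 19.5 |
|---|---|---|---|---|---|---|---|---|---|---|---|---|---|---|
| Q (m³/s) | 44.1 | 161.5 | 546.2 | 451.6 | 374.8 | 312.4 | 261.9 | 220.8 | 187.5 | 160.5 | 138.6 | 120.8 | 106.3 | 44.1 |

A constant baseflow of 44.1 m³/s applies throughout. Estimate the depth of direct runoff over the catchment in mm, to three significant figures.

d ≈ 52.0 mm

Direct runoff: 0.0, 117.4, 502.1, 407.5, 330.7, 268.3, 217.8, 176.7, 143.4, 116.4, 94.5, 76.7, 62.2, 0.0 m³/s; ΣQ_DR = 2514 m³/s.
V = ΣQ_DR · Δt = 2514 × 5400 s = 1.357 × 10^7 m³.
Over A = 261 km², depth = V / A = 52.0 mm.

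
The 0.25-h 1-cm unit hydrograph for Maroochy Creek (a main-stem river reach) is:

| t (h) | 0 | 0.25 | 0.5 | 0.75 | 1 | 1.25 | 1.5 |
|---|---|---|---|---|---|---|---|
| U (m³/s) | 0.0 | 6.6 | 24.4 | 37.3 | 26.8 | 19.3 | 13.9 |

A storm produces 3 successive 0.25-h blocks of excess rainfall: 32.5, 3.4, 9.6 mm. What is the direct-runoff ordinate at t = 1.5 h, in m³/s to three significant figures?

Q ≈ 77.5 m³/s

By discrete convolution, Q_j = Σ (P_i / 10 mm) · U_{j−i}.
At t = 1.5 h (j=6): Q = (32.5/10)·13.9 + (3.4/10)·19.3 + (9.6/10)·26.8 = 77.5 m³/s.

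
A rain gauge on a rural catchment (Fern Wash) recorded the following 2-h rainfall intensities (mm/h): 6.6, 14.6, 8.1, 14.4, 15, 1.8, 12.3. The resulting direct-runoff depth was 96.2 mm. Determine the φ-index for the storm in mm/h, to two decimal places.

φ ≈ 3.82 mm/h

Only the 6 blocks with intensity above φ contribute runoff: 6.6, 14.6, 8.1, 14.4, 15, 12.3 mm/h.
Σ(I−φ)·Δt = d  ⇒  (6.6+14.6+8.1+14.4+15+12.3 − 6φ)·2 = 96.2
φ = (71.00 − 96.2/2) / 6 = 3.82 mm/h.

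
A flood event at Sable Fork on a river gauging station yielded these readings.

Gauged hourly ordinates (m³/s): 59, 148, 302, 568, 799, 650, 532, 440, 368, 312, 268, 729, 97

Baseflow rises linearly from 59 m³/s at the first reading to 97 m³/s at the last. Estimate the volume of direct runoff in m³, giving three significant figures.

V ≈ 1.53 × 10^7 m³

Direct-runoff ordinates (Q − Q_b): 0.00, 85.83, 236.67, 499.50, 727.33, 575.17, 454.00, 358.83, 283.67, 224.50, 177.33, 635.17, 0.00 m³/s.
ΣQ_DR = 4258 m³/s.
With Δt = 1 h = 3600 s, V = ΣQ_DR · Δt = 4258 × 3600 = 1.53 × 10^7 m³.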